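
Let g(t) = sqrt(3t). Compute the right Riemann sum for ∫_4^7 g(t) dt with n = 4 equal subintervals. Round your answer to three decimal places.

12.562

Δt = (7 − 4)/4 = 0.75.
Right endpoints: 4.75, 5.5, 6.25, 7.
g(4.75) ≈ 3.775, g(5.5) ≈ 4.062, g(6.25) ≈ 4.330, g(7) ≈ 4.583.
Sum = Δt · [g(4.75) + g(5.5) + g(6.25) + g(7)].
Sum ≈ 12.562.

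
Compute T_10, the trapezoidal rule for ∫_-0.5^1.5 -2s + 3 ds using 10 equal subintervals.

4

Δs = (1.5 − (-0.5))/10 = 0.2.
f(-0.5) = 4, f(-0.3) = 3.6, f(-0.1) = 3.2, f(0.1) = 2.8, f(0.3) = 2.4, f(0.5) = 2, f(0.7) = 1.6, f(0.9) = 1.2, f(1.1) = 0.8, f(1.3) = 0.4, f(1.5) = 0.
T_10 = (Δs/2)·[f(s_0) + 2f(s_1) + ... + 2f(s_{9}) + f(s_10)].
Sum = 4.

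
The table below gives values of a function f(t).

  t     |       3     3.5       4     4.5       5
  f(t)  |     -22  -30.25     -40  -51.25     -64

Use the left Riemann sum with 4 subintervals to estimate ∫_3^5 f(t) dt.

Δt = 0.5.
Sum = 0.5·[(-22) + (-30.25) + (-40) + (-51.25)] = -71.75.

-71.75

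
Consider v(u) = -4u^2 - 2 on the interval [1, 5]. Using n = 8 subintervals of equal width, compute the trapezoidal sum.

-174

Δu = (5 − 1)/8 = 0.5.
v(1) = -6, v(1.5) = -11, v(2) = -18, v(2.5) = -27, v(3) = -38, v(3.5) = -51, v(4) = -66, v(4.5) = -83, v(5) = -102.
T_8 = (Δu/2)·[v(u_0) + 2v(u_1) + ... + 2v(u_{7}) + v(u_8)].
Sum = -174.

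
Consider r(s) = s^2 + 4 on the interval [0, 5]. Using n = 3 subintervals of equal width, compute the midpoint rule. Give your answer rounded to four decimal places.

60.5093

Δs = (5 − 0)/3 = 5/3.
Midpoints: 5/6, 2.5, 25/6.
r(5/6) = 169/36, r(2.5) = 10.25, r(25/6) = 769/36.
Sum = Δs · [r(5/6) + r(2.5) + r(25/6)].
Sum ≈ 60.5093.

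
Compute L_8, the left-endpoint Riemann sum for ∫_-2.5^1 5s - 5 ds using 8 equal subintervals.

Δs = (1 − (-2.5))/8 = 0.4375.
Left endpoints: -2.5, -2.0625, -1.625, -1.1875, -0.75, -0.3125, 0.125, 0.5625.
f(-2.5) = -17.5, f(-2.0625) = -15.3125, f(-1.625) = -13.125, f(-1.1875) = -10.9375, f(-0.75) = -8.75, f(-0.3125) = -6.5625, f(0.125) = -4.375, f(0.5625) = -2.1875.
Sum = Δs · [f(-2.5) + f(-2.0625) + f(-1.625) + ...].
Sum = -34.453125.

-34.453125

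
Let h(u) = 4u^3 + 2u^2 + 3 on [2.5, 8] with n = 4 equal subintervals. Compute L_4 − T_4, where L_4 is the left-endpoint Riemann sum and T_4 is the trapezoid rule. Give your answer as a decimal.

L_4 = 3072.56640625.
T_4 = 4517.00390625.
L_4 − T_4 = -1444.4375.

-1444.4375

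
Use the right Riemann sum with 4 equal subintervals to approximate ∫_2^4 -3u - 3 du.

Δu = (4 − 2)/4 = 0.5.
Right endpoints: 2.5, 3, 3.5, 4.
f(2.5) = -10.5, f(3) = -12, f(3.5) = -13.5, f(4) = -15.
Sum = Δu · [f(2.5) + f(3) + f(3.5) + f(4)].
Sum = -25.5.

-25.5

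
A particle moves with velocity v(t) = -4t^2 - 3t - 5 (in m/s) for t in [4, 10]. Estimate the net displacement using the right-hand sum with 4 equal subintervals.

Δt = (10 − 4)/4 = 1.5.
Right endpoints: 5.5, 7, 8.5, 10.
v(5.5) = -142.5, v(7) = -222, v(8.5) = -319.5, v(10) = -435.
Sum = Δt · [v(5.5) + v(7) + v(8.5) + v(10)].
Sum = -1678.5.

-1678.5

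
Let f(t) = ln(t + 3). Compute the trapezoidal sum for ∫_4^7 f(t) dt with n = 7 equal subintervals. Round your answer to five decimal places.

6.40382

Δt = (7 − 4)/7 = 3/7.
f(4) ≈ 1.94591, f(31/7) ≈ 2.00533, f(34/7) ≈ 2.06142, f(37/7) ≈ 2.11453, f(40/7) ≈ 2.16496, f(43/7) ≈ 2.21297, f(46/7) ≈ 2.25878, f(7) ≈ 2.30259.
T_7 = (Δt/2)·[f(t_0) + 2f(t_1) + ... + 2f(t_{6}) + f(t_7)].
Sum ≈ 6.40382.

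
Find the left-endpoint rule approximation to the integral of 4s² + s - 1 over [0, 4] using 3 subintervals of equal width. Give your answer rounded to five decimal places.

Δs = (4 − 0)/3 = 4/3.
Left endpoints: 0, 4/3, 8/3.
f(0) = -1, f(4/3) = 67/9, f(8/3) = 271/9.
Sum = Δs · [f(0) + f(4/3) + f(8/3)].
Sum ≈ 48.74074.

48.74074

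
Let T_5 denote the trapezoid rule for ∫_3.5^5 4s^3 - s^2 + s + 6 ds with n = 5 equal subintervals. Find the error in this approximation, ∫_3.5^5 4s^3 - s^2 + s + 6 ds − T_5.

Exact integral: ∫_3.5^5 f(s) ds = 462.9375.
T_5 = 464.0625.
Error = 462.9375 − 464.0625 = -1.125.

-1.125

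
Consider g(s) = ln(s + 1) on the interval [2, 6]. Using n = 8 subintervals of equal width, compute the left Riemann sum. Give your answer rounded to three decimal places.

6.110

Δs = (6 − 2)/8 = 0.5.
Left endpoints: 2, 2.5, 3, 3.5, 4, 4.5, 5, 5.5.
g(2) ≈ 1.099, g(2.5) ≈ 1.253, g(3) ≈ 1.386, g(3.5) ≈ 1.504, g(4) ≈ 1.609, g(4.5) ≈ 1.705, g(5) ≈ 1.792, g(5.5) ≈ 1.872.
Sum = Δs · [g(2) + g(2.5) + g(3) + ...].
Sum ≈ 6.110.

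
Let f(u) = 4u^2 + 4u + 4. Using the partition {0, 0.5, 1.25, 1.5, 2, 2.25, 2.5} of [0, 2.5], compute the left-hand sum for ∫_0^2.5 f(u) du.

35.875

Subinterval widths: 0.5, 0.75, 0.25, 0.5, 0.25, 0.25.
Left endpoints: 0, 0.5, 1.25, 1.5, 2, 2.25.
f(0) = 4, f(0.5) = 7, f(1.25) = 15.25, f(1.5) = 19, f(2) = 28, f(2.25) = 33.25.
Sum = Σ Δu_i · f(u_i).
Sum = 35.875.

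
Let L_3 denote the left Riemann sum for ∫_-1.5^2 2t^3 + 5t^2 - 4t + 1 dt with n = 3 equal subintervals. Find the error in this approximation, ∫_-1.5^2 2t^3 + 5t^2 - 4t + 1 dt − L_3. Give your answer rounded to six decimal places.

5.047454

Exact integral: ∫_-1.5^2 f(t) dt ≈ 24.42708333.
L_3 ≈ 19.37962963.
Error ≈ 24.42708333 − 19.37962963 ≈ 5.047454.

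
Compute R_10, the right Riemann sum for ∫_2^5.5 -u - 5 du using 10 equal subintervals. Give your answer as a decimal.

Δu = (5.5 − 2)/10 = 0.35.
Right endpoints: 2.35, 2.7, 3.05, 3.4, 3.75, 4.1, 4.45, 4.8, 5.15, 5.5.
f(2.35) = -7.35, f(2.7) = -7.7, f(3.05) = -8.05, f(3.4) = -8.4, f(3.75) = -8.75, f(4.1) = -9.1, f(4.45) = -9.45, f(4.8) = -9.8, f(5.15) = -10.15, f(5.5) = -10.5.
Sum = Δu · [f(2.35) + f(2.7) + f(3.05) + ...].
Sum = -31.2375.

-31.2375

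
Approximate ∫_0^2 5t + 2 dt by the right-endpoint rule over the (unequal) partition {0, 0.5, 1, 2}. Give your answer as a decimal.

17.75

Subinterval widths: 0.5, 0.5, 1.
Right endpoints: 0.5, 1, 2.
f(0.5) = 4.5, f(1) = 7, f(2) = 12.
Sum = Σ Δt_i · f(t_i).
Sum = 17.75.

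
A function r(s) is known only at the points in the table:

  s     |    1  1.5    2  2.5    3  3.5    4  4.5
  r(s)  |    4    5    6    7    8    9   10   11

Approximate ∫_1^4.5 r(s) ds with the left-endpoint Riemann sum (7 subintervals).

24.5

Δs = 0.5.
Sum = 0.5·[4 + 5 + 6 + 7 + 8 + 9 + 10] = 24.5.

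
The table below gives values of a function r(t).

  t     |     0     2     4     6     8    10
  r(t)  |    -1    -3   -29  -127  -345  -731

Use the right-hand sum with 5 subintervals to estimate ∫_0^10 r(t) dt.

Δt = 2.
Sum = 2·[(-3) + (-29) + (-127) + (-345) + (-731)] = -2470.

-2470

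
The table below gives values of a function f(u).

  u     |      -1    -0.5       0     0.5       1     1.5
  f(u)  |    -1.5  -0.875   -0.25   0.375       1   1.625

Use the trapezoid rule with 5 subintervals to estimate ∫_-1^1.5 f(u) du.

0.15625

Δu = 0.5.
T_5 = (0.5/2)·[(-1.5) + 2·(-0.875) + 2·(-0.25) + 2·0.375 + 2·1 + 1.625] = 0.15625.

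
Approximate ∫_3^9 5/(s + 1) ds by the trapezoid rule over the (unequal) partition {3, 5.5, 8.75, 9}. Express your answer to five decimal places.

Subinterval widths: 2.5, 3.25, 0.25.
f(3) = 1.25, f(5.5) = 10/13, f(8.75) = 20/39, f(9) = 0.5.
On each subinterval the trapezoid contributes (Δs_i/2)·[f(s_{i-1}) + f(s_i)].
Sum ≈ 4.73397.

4.73397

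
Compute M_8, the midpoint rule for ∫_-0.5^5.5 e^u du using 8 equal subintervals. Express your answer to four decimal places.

238.4571

Δu = (5.5 − (-0.5))/8 = 0.75.
Midpoints: -0.125, 0.625, 1.375, 2.125, 2.875, 3.625, 4.375, 5.125.
f(-0.125) ≈ 0.8825, f(0.625) ≈ 1.8682, f(1.375) ≈ 3.9551, f(2.125) ≈ 8.3729, f(2.875) ≈ 17.7254, f(3.625) ≈ 37.5247, f(4.375) ≈ 79.4398, f(5.125) ≈ 168.1741.
Sum = Δu · [f(-0.125) + f(0.625) + f(1.375) + ...].
Sum ≈ 238.4571.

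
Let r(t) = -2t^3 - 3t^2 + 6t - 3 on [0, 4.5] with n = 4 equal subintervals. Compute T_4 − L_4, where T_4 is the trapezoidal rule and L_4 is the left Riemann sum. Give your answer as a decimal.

T_4 ≈ -264.5683594.
L_4 ≈ -143.0683594.
T_4 − L_4 = -121.5.

-121.5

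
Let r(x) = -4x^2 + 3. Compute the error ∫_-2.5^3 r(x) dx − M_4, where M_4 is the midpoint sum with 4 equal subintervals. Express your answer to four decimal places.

-3.4661

Exact integral: ∫_-2.5^3 r(x) dx ≈ -40.333333.
M_4 = -36.8671875.
Error ≈ -40.333333 − (-36.8671875) ≈ -3.4661.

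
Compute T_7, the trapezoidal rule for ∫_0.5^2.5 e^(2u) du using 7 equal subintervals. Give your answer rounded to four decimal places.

74.8190

Δu = (2.5 − 0.5)/7 = 2/7.
f(0.5) ≈ 2.7183, f(11/14) ≈ 4.8135, f(15/14) ≈ 8.5238, f(19/14) ≈ 15.0938, f(23/14) ≈ 26.7281, f(27/14) ≈ 47.3299, f(31/14) ≈ 83.8116, f(2.5) ≈ 148.4132.
T_7 = (Δu/2)·[f(u_0) + 2f(u_1) + ... + 2f(u_{6}) + f(u_7)].
Sum ≈ 74.8190.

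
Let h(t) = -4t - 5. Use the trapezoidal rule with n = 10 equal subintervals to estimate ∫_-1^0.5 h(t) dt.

Δt = (0.5 − (-1))/10 = 0.15.
h(-1) = -1, h(-0.85) = -1.6, h(-0.7) = -2.2, h(-0.55) = -2.8, h(-0.4) = -3.4, h(-0.25) = -4, h(-0.1) = -4.6, h(0.05) = -5.2, h(0.2) = -5.8, h(0.35) = -6.4, h(0.5) = -7.
T_10 = (Δt/2)·[h(t_0) + 2h(t_1) + ... + 2h(t_{9}) + h(t_10)].
Sum = -6.

-6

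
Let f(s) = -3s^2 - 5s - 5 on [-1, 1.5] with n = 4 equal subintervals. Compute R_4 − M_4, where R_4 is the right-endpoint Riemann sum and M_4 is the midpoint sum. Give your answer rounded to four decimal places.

R_4 = -25.56640625.
M_4 ≈ -19.755859.
R_4 − M_4 ≈ -5.8105.

-5.8105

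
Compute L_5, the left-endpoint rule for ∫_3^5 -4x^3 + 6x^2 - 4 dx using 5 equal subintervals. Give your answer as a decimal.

-299.04

Δx = (5 − 3)/5 = 0.4.
Left endpoints: 3, 3.4, 3.8, 4.2, 4.6.
f(3) = -58, f(3.4) = -91.856, f(3.8) = -136.848, f(4.2) = -194.512, f(4.6) = -266.384.
Sum = Δx · [f(3) + f(3.4) + f(3.8) + f(4.2) + f(4.6)].
Sum = -299.04.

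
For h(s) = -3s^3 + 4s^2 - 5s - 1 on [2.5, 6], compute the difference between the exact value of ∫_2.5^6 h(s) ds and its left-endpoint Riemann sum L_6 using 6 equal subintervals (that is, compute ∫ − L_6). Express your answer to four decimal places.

-138.9255

Exact integral: ∫_2.5^6 h(s) ds ≈ -753.411458.
L_6 ≈ -614.485966.
Error ≈ -753.411458 − (-614.485966) ≈ -138.9255.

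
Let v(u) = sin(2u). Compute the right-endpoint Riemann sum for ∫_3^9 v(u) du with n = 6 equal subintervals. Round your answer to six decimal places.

-0.139519

Δu = (9 − 3)/6 = 1.
Right endpoints: 4, 5, 6, 7, 8, 9.
v(4) ≈ 0.989358, v(5) ≈ -0.544021, v(6) ≈ -0.536573, v(7) ≈ 0.990607, v(8) ≈ -0.287903, v(9) ≈ -0.750987.
Sum = Δu · [v(4) + v(5) + v(6) + ...].
Sum ≈ -0.139519.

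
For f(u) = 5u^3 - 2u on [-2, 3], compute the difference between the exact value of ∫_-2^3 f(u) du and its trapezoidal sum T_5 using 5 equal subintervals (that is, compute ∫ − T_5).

Exact integral: ∫_-2^3 f(u) du = 76.25.
T_5 = 82.5.
Error = 76.25 − 82.5 = -6.25.

-6.25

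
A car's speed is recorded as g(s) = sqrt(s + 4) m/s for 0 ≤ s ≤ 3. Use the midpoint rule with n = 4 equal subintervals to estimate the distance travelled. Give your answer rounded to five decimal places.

Δs = (3 − 0)/4 = 0.75.
Midpoints: 0.375, 1.125, 1.875, 2.625.
g(0.375) ≈ 2.09165, g(1.125) ≈ 2.26385, g(1.875) ≈ 2.42384, g(2.625) ≈ 2.57391.
Sum = Δs · [g(0.375) + g(1.125) + g(1.875) + g(2.625)].
Sum ≈ 7.01493.

7.01493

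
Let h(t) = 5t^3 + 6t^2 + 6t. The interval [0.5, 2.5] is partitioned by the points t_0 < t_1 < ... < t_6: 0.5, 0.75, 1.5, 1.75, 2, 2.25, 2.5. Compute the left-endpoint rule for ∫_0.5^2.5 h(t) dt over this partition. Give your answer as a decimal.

Subinterval widths: 0.25, 0.75, 0.25, 0.25, 0.25, 0.25.
Left endpoints: 0.5, 0.75, 1.5, 1.75, 2, 2.25.
h(0.5) = 5.125, h(0.75) = 9.984375, h(1.5) = 39.375, h(1.75) = 55.671875, h(2) = 76, h(2.25) = 100.828125.
Sum = Σ Δt_i · h(t_i).
Sum = 76.73828125.

76.73828125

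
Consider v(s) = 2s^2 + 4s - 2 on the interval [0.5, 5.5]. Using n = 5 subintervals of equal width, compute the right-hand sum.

Δs = (5.5 − 0.5)/5 = 1.
Right endpoints: 1.5, 2.5, 3.5, 4.5, 5.5.
v(1.5) = 8.5, v(2.5) = 20.5, v(3.5) = 36.5, v(4.5) = 56.5, v(5.5) = 80.5.
Sum = Δs · [v(1.5) + v(2.5) + v(3.5) + v(4.5) + v(5.5)].
Sum = 202.5.

202.5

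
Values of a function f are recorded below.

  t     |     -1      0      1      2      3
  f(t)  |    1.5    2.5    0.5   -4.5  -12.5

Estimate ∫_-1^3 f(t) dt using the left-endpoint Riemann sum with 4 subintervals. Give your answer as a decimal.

0

Δt = 1.
Sum = 1·[1.5 + 2.5 + 0.5 + (-4.5)] = 0.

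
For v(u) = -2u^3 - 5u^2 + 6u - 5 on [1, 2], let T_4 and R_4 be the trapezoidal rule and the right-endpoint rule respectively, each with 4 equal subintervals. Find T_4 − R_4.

T_4 = -15.3125.
R_4 = -18.1875.
T_4 − R_4 = 2.875.

2.875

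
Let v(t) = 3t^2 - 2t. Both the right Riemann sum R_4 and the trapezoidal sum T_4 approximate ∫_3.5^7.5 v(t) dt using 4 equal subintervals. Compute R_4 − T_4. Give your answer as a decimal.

62

R_4 = 399.
T_4 = 337.
R_4 − T_4 = 62.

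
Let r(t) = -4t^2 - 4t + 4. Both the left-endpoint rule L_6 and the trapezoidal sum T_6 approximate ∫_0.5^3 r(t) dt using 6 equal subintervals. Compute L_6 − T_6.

9.375

L_6 ≈ -34.24769.
T_6 ≈ -43.62269.
L_6 − T_6 = 9.375.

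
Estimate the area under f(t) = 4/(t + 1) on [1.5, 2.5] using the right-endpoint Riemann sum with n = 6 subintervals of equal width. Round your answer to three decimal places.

Δt = (2.5 − 1.5)/6 = 1/6.
Right endpoints: 5/3, 11/6, 2, 13/6, 7/3, 2.5.
f(5/3) = 1.5, f(11/6) = 24/17, f(2) = 4/3, f(13/6) = 24/19, f(7/3) = 1.2, f(2.5) = 8/7.
Sum = Δt · [f(5/3) + f(11/6) + f(2) + ...].
Sum ≈ 1.309.

1.309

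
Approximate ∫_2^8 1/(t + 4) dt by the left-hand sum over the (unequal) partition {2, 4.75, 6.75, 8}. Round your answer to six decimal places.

0.803184

Subinterval widths: 2.75, 2, 1.25.
Left endpoints: 2, 4.75, 6.75.
f(2) = 1/6, f(4.75) = 4/35, f(6.75) = 4/43.
Sum = Σ Δt_i · f(t_i).
Sum ≈ 0.803184.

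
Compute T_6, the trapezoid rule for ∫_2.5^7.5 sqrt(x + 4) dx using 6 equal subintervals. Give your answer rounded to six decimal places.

14.948241

Δx = (7.5 − 2.5)/6 = 5/6.
f(2.5) ≈ 2.549510, f(10/3) ≈ 2.708013, f(25/6) ≈ 2.857738, f(5) ≈ 3.000000, f(35/6) ≈ 3.135815, f(20/3) ≈ 3.265986, f(7.5) ≈ 3.391165.
T_6 = (Δx/2)·[f(x_0) + 2f(x_1) + ... + 2f(x_{5}) + f(x_6)].
Sum ≈ 14.948241.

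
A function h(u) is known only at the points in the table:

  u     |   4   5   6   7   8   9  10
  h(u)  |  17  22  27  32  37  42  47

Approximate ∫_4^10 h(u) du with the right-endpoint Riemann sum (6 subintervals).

Δu = 1.
Sum = 1·[22 + 27 + 32 + 37 + 42 + 47] = 207.

207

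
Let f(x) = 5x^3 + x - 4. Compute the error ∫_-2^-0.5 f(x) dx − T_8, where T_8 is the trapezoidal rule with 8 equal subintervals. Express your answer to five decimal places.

0.16479

Exact integral: ∫_-2^-0.5 f(x) dx = -27.796875.
T_8 ≈ -27.9616699.
Error ≈ -27.796875 − (-27.9616699) ≈ 0.16479.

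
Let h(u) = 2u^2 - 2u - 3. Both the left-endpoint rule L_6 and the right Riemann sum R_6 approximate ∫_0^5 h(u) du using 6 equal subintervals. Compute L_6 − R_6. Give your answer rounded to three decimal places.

-33.333

L_6 ≈ 27.82407.
R_6 ≈ 61.15741.
L_6 − R_6 ≈ -33.333.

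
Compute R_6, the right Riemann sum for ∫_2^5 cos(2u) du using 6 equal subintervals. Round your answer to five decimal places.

Δu = (5 − 2)/6 = 0.5.
Right endpoints: 2.5, 3, 3.5, 4, 4.5, 5.
f(2.5) ≈ 0.28366, f(3) ≈ 0.96017, f(3.5) ≈ 0.75390, f(4) ≈ -0.14550, f(4.5) ≈ -0.91113, f(5) ≈ -0.83907.
Sum = Δu · [f(2.5) + f(3) + f(3.5) + ...].
Sum ≈ 0.05102.

0.05102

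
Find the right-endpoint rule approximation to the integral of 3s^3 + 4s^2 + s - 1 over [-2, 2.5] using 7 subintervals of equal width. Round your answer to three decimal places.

74.480

Δs = (2.5 − (-2))/7 = 9/14.
Right endpoints: -19/14, -5/7, -1/14, 4/7, 17/14, 13/7, 2.5.
f(-19/14) = -6829/2744, f(-5/7) = -263/343, f(-1/14) = -2887/2744, f(4/7) = 493/343, f(17/14) = 31511/2744, f(13/7) = 11617/343, f(2.5) = 73.375.
Sum = Δs · [f(-19/14) + f(-5/7) + f(-1/14) + ...].
Sum ≈ 74.480.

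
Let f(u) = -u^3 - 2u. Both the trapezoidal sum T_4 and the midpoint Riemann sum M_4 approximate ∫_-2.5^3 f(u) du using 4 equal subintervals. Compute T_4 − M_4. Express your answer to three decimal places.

-1.950

T_4 ≈ -14.53418.
M_4 ≈ -12.58447.
T_4 − M_4 ≈ -1.950.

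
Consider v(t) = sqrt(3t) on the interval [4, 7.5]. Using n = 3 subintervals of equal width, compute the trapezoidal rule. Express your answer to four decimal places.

14.4663

Δt = (7.5 − 4)/3 = 7/6.
v(4) ≈ 3.4641, v(31/6) ≈ 3.9370, v(19/3) ≈ 4.3589, v(7.5) ≈ 4.7434.
T_3 = (Δt/2)·[v(t_0) + 2v(t_1) + 2v(t_2) + v(t_3)].
Sum ≈ 14.4663.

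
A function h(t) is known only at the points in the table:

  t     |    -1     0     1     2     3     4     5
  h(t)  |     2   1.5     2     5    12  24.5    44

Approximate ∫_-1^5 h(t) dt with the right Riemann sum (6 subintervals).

Δt = 1.
Sum = 1·[1.5 + 2 + 5 + 12 + 24.5 + 44] = 89.

89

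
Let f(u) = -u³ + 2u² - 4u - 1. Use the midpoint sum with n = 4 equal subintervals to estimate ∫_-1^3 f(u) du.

-21

Δu = (3 − (-1))/4 = 1.
Midpoints: -0.5, 0.5, 1.5, 2.5.
f(-0.5) = 1.625, f(0.5) = -2.625, f(1.5) = -5.875, f(2.5) = -14.125.
Sum = Δu · [f(-0.5) + f(0.5) + f(1.5) + f(2.5)].
Sum = -21.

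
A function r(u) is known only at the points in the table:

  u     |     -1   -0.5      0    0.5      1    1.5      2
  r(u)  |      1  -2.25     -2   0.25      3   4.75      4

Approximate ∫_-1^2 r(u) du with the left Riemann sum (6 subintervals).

Δu = 0.5.
Sum = 0.5·[1 + (-2.25) + (-2) + 0.25 + 3 + 4.75] = 2.375.

2.375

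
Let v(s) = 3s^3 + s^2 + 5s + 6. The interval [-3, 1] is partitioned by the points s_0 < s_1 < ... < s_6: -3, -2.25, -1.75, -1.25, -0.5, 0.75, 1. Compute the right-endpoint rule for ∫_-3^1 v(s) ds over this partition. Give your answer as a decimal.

Subinterval widths: 0.75, 0.5, 0.5, 0.75, 1.25, 0.25.
Right endpoints: -2.25, -1.75, -1.25, -0.5, 0.75, 1.
v(-2.25) = -34.359375, v(-1.75) = -15.765625, v(-1.25) = -4.546875, v(-0.5) = 3.375, v(0.75) = 11.578125, v(1) = 15.
Sum = Σ Δs_i · v(s_i).
Sum = -15.171875.

-15.171875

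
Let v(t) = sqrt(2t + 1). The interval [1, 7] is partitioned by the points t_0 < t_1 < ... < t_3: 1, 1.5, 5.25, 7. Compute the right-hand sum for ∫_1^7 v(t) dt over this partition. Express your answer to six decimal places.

20.494590

Subinterval widths: 0.5, 3.75, 1.75.
Right endpoints: 1.5, 5.25, 7.
v(1.5) ≈ 2.000000, v(5.25) ≈ 3.391165, v(7) ≈ 3.872983.
Sum = Σ Δt_i · v(t_i).
Sum ≈ 20.494590.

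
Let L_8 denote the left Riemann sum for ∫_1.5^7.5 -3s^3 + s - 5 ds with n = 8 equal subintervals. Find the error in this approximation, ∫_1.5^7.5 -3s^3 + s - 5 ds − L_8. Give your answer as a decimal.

-445.78125

Exact integral: ∫_1.5^7.5 f(s) ds = -2372.25.
L_8 = -1926.46875.
Error = -2372.25 − (-1926.46875) = -445.78125.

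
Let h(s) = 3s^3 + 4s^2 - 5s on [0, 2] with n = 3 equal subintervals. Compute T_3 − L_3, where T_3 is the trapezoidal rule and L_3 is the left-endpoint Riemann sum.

T_3 ≈ 14.592593.
L_3 ≈ 4.592593.
T_3 − L_3 = 10.

10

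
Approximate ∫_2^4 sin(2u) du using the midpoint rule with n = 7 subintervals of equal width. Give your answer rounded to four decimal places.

-0.2576

Δu = (4 − 2)/7 = 2/7.
Midpoints: 15/7, 17/7, 19/7, 3, 23/7, 25/7, 27/7.
f(15/7) ≈ -0.9103, f(17/7) ≈ -0.9895, f(19/7) ≈ -0.7543, f(3) ≈ -0.2794, f(23/7) ≈ 0.2843, f(25/7) ≈ 0.7576, f(27/7) ≈ 0.9903.
Sum = Δu · [f(15/7) + f(17/7) + f(19/7) + ...].
Sum ≈ -0.2576.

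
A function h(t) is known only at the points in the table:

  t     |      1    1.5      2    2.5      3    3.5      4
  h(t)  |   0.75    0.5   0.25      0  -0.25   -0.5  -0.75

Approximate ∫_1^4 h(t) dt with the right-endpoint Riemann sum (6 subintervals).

-0.375

Δt = 0.5.
Sum = 0.5·[0.5 + 0.25 + 0 + (-0.25) + (-0.5) + (-0.75)] = -0.375.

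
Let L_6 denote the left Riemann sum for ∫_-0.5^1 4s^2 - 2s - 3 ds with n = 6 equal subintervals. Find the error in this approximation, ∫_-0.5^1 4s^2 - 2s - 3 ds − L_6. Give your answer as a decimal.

Exact integral: ∫_-0.5^1 f(s) ds = -3.75.
L_6 = -3.6875.
Error = -3.75 − (-3.6875) = -0.0625.

-0.0625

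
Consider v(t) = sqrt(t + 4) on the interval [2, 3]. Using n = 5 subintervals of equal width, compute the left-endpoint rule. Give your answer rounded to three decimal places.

2.529

Δt = (3 − 2)/5 = 0.2.
Left endpoints: 2, 2.2, 2.4, 2.6, 2.8.
v(2) ≈ 2.449, v(2.2) ≈ 2.490, v(2.4) ≈ 2.530, v(2.6) ≈ 2.569, v(2.8) ≈ 2.608.
Sum = Δt · [v(2) + v(2.2) + v(2.4) + v(2.6) + v(2.8)].
Sum ≈ 2.529.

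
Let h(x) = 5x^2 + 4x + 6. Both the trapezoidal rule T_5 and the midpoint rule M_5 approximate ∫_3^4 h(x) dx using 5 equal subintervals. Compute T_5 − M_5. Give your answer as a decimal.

T_5 = 81.7.
M_5 = 81.65.
T_5 − M_5 = 0.05.

0.05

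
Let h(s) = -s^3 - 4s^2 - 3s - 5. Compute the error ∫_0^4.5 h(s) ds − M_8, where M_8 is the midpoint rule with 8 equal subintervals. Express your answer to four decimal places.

Exact integral: ∫_0^4.5 h(s) ds = -276.890625.
M_8 ≈ -275.615112.
Error ≈ -276.890625 − (-275.615112) ≈ -1.2755.

-1.2755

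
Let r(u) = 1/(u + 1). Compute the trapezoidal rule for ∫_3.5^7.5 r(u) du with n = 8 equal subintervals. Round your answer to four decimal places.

0.6367

Δu = (7.5 − 3.5)/8 = 0.5.
r(3.5) = 2/9, r(4) = 0.2, r(4.5) = 2/11, r(5) = 1/6, r(5.5) = 2/13, r(6) = 1/7, r(6.5) = 2/15, r(7) = 0.125, r(7.5) = 2/17.
T_8 = (Δu/2)·[r(u_0) + 2r(u_1) + ... + 2r(u_{7}) + r(u_8)].
Sum ≈ 0.6367.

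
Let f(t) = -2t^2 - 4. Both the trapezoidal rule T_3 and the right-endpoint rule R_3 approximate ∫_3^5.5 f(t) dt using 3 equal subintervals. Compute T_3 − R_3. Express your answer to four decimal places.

17.7083

T_3 ≈ -103.495370.
R_3 ≈ -121.203704.
T_3 − R_3 ≈ 17.7083.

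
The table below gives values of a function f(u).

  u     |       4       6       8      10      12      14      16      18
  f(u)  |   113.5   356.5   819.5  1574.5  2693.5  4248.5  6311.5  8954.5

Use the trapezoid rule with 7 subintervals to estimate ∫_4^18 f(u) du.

41076

Δu = 2.
T_7 = (2/2)·[113.5 + 2·356.5 + 2·819.5 + 2·1574.5 + 2·2693.5 + 2·4248.5 + 2·6311.5 + 8954.5] = 41076.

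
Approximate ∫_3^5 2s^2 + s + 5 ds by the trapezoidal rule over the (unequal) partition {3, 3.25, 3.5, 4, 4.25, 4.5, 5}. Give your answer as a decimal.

83.4375

Subinterval widths: 0.25, 0.25, 0.5, 0.25, 0.25, 0.5.
f(3) = 26, f(3.25) = 29.375, f(3.5) = 33, f(4) = 41, f(4.25) = 45.375, f(4.5) = 50, f(5) = 60.
On each subinterval the trapezoid contributes (Δs_i/2)·[f(s_{i-1}) + f(s_i)].
Sum = 83.4375.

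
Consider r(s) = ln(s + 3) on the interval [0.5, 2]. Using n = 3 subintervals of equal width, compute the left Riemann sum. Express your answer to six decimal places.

2.071567

Δs = (2 − 0.5)/3 = 0.5.
Left endpoints: 0.5, 1, 1.5.
r(0.5) ≈ 1.252763, r(1) ≈ 1.386294, r(1.5) ≈ 1.504077.
Sum = Δs · [r(0.5) + r(1) + r(1.5)].
Sum ≈ 2.071567.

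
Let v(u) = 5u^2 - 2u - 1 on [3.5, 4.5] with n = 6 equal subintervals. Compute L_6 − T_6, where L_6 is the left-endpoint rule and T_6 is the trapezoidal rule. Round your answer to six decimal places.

L_6 ≈ 68.27314815.
T_6 ≈ 71.43981481.
L_6 − T_6 ≈ -3.166667.

-3.166667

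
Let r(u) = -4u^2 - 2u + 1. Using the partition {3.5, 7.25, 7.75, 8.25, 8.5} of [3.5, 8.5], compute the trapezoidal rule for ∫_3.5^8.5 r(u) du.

Subinterval widths: 3.75, 0.5, 0.5, 0.25.
r(3.5) = -55, r(7.25) = -223.75, r(7.75) = -254.75, r(8.25) = -287.75, r(8.5) = -305.
On each subinterval the trapezoid contributes (Δu_i/2)·[r(u_{i-1}) + r(u_i)].
Sum = -852.

-852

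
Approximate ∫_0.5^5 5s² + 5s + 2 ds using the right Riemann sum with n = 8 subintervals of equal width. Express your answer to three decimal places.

321.319

Δs = (5 − 0.5)/8 = 0.5625.
Right endpoints: 1.0625, 1.625, 2.1875, 2.75, 3.3125, 3.875, 4.4375, 5.
f(1.0625) = 12.95703125, f(1.625) = 23.328125, f(2.1875) = 36.86328125, f(2.75) = 53.5625, f(3.3125) = 73.42578125, f(3.875) = 96.453125, f(4.4375) = 122.64453125, f(5) = 152.
Sum = Δs · [f(1.0625) + f(1.625) + f(2.1875) + ...].
Sum ≈ 321.319.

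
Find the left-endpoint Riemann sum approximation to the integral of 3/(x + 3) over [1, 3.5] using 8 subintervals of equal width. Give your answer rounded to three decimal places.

1.503

Δx = (3.5 − 1)/8 = 0.3125.
Left endpoints: 1, 1.3125, 1.625, 1.9375, 2.25, 2.5625, 2.875, 3.1875.
f(1) = 0.75, f(1.3125) = 16/23, f(1.625) = 24/37, f(1.9375) = 48/79, f(2.25) = 4/7, f(2.5625) = 48/89, f(2.875) = 24/47, f(3.1875) = 16/33.
Sum = Δx · [f(1) + f(1.3125) + f(1.625) + ...].
Sum ≈ 1.503.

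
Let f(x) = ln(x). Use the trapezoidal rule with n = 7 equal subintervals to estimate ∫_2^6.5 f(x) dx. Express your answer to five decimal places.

Δx = (6.5 − 2)/7 = 9/14.
f(2) ≈ 0.69315, f(37/14) ≈ 0.97186, f(23/7) ≈ 1.18958, f(55/14) ≈ 1.36828, f(32/7) ≈ 1.51983, f(73/14) ≈ 1.65140, f(41/7) ≈ 1.76766, f(6.5) ≈ 1.87180.
T_7 = (Δx/2)·[f(x_0) + 2f(x_1) + ... + 2f(x_{6}) + f(x_7)].
Sum ≈ 6.26855.

6.26855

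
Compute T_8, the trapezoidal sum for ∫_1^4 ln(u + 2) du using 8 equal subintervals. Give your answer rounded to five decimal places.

Δu = (4 − 1)/8 = 0.375.
f(1) ≈ 1.09861, f(1.375) ≈ 1.21640, f(1.75) ≈ 1.32176, f(2.125) ≈ 1.41707, f(2.5) ≈ 1.50408, f(2.875) ≈ 1.58412, f(3.25) ≈ 1.65823, f(3.625) ≈ 1.72722, f(4) ≈ 1.79176.
T_8 = (Δu/2)·[f(u_0) + 2f(u_1) + ... + 2f(u_{7}) + f(u_8)].
Sum ≈ 4.45277.

4.45277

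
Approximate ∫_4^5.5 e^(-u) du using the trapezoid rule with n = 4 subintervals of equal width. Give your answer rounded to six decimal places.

0.014395

Δu = (5.5 − 4)/4 = 0.375.
f(4) ≈ 0.018316, f(4.375) ≈ 0.012588, f(4.75) ≈ 0.008652, f(5.125) ≈ 0.005946, f(5.5) ≈ 0.004087.
T_4 = (Δu/2)·[f(u_0) + 2f(u_1) + 2f(u_2) + 2f(u_3) + f(u_4)].
Sum ≈ 0.014395.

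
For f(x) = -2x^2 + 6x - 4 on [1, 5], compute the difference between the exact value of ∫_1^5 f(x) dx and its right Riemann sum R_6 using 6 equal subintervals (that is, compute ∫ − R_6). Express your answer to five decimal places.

Exact integral: ∫_1^5 f(x) dx ≈ -26.6666667.
R_6 ≈ -35.2592593.
Error ≈ -26.6666667 − (-35.2592593) ≈ 8.59259.

8.59259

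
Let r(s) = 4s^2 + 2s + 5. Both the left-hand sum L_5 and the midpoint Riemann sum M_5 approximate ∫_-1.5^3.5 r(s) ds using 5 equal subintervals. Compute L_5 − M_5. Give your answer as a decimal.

L_5 = 75.
M_5 = 95.
L_5 − M_5 = -20.

-20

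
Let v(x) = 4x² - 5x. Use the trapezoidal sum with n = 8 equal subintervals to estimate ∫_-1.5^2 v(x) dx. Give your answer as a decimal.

11.23828125

Δx = (2 − (-1.5))/8 = 0.4375.
v(-1.5) = 16.5, v(-1.0625) = 9.828125, v(-0.625) = 4.6875, v(-0.1875) = 1.078125, v(0.25) = -1, v(0.6875) = -1.546875, v(1.125) = -0.5625, v(1.5625) = 1.953125, v(2) = 6.
T_8 = (Δx/2)·[v(x_0) + 2v(x_1) + ... + 2v(x_{7}) + v(x_8)].
Sum = 11.23828125.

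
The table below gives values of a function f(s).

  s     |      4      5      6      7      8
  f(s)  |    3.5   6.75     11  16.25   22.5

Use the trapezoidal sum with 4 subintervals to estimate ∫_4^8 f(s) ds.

47

Δs = 1.
T_4 = (1/2)·[3.5 + 2·6.75 + 2·11 + 2·16.25 + 22.5] = 47.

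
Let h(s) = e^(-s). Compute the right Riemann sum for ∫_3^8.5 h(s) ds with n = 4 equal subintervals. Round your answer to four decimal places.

Δs = (8.5 − 3)/4 = 1.375.
Right endpoints: 4.375, 5.75, 7.125, 8.5.
h(4.375) ≈ 0.0126, h(5.75) ≈ 0.0032, h(7.125) ≈ 0.0008, h(8.5) ≈ 0.0002.
Sum = Δs · [h(4.375) + h(5.75) + h(7.125) + h(8.5)].
Sum ≈ 0.0231.

0.0231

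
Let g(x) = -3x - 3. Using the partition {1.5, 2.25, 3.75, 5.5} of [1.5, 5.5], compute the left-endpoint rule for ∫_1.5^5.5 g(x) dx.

-45.1875

Subinterval widths: 0.75, 1.5, 1.75.
Left endpoints: 1.5, 2.25, 3.75.
g(1.5) = -7.5, g(2.25) = -9.75, g(3.75) = -14.25.
Sum = Σ Δx_i · g(x_i).
Sum = -45.1875.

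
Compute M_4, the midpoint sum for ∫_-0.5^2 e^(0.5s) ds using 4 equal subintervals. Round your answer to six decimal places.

Δs = (2 − (-0.5))/4 = 0.625.
Midpoints: -0.1875, 0.4375, 1.0625, 1.6875.
f(-0.1875) ≈ 0.910510, f(0.4375) ≈ 1.244520, f(1.0625) ≈ 1.701057, f(1.6875) ≈ 2.325070.
Sum = Δs · [f(-0.1875) + f(0.4375) + f(1.0625) + f(1.6875)].
Sum ≈ 3.863223.

3.863223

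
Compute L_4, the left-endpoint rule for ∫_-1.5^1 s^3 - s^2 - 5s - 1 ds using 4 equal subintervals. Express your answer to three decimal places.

0.015

Δs = (1 − (-1.5))/4 = 0.625.
Left endpoints: -1.5, -0.875, -0.25, 0.375.
f(-1.5) = 0.875, f(-0.875) = 993/512, f(-0.25) = 0.171875, f(0.375) = -1517/512.
Sum = Δs · [f(-1.5) + f(-0.875) + f(-0.25) + f(0.375)].
Sum ≈ 0.015.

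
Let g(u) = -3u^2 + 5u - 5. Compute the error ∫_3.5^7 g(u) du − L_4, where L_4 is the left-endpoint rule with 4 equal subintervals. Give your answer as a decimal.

-39.23828125

Exact integral: ∫_3.5^7 g(u) du = -225.75.
L_4 = -186.51171875.
Error = -225.75 − (-186.51171875) = -39.23828125.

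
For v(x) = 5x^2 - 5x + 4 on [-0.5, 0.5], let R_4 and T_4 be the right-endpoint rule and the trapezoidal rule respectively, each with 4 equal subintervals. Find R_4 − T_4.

R_4 = 3.84375.
T_4 = 4.46875.
R_4 − T_4 = -0.625.

-0.625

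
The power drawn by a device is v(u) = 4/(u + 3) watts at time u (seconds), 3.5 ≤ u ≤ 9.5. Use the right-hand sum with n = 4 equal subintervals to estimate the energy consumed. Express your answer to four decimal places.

Δu = (9.5 − 3.5)/4 = 1.5.
Right endpoints: 5, 6.5, 8, 9.5.
v(5) = 0.5, v(6.5) = 8/19, v(8) = 4/11, v(9.5) = 0.32.
Sum = Δu · [v(5) + v(6.5) + v(8) + v(9.5)].
Sum ≈ 2.4070.

2.4070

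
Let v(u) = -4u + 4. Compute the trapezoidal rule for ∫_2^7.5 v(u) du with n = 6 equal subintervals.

-82.5

Δu = (7.5 − 2)/6 = 11/12.
v(2) = -4, v(35/12) = -23/3, v(23/6) = -34/3, v(4.75) = -15, v(17/3) = -56/3, v(79/12) = -67/3, v(7.5) = -26.
T_6 = (Δu/2)·[v(u_0) + 2v(u_1) + ... + 2v(u_{5}) + v(u_6)].
Sum = -82.5.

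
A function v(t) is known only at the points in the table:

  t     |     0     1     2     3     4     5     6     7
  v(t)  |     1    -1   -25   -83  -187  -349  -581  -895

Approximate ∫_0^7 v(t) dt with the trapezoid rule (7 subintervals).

-1673

Δt = 1.
T_7 = (1/2)·[1 + 2·(-1) + 2·(-25) + 2·(-83) + 2·(-187) + 2·(-349) + 2·(-581) + (-895)] = -1673.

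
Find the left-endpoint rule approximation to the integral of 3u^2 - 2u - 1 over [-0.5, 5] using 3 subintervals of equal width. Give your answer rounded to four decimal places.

Δu = (5 − (-0.5))/3 = 11/6.
Left endpoints: -0.5, 4/3, 19/6.
f(-0.5) = 0.75, f(4/3) = 5/3, f(19/6) = 22.75.
Sum = Δu · [f(-0.5) + f(4/3) + f(19/6)].
Sum ≈ 46.1389.

46.1389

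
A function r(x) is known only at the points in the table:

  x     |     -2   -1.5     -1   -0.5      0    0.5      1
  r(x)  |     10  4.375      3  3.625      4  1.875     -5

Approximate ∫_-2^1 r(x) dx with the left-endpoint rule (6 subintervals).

13.4375

Δx = 0.5.
Sum = 0.5·[10 + 4.375 + 3 + 3.625 + 4 + 1.875] = 13.4375.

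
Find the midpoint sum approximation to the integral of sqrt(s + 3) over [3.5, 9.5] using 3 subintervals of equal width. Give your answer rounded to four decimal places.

18.4240

Δs = (9.5 − 3.5)/3 = 2.
Midpoints: 4.5, 6.5, 8.5.
f(4.5) ≈ 2.7386, f(6.5) ≈ 3.0822, f(8.5) ≈ 3.3912.
Sum = Δs · [f(4.5) + f(6.5) + f(8.5)].
Sum ≈ 18.4240.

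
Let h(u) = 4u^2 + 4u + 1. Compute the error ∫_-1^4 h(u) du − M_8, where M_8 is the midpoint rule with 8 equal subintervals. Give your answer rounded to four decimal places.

0.6510

Exact integral: ∫_-1^4 h(u) du ≈ 121.666667.
M_8 = 121.015625.
Error ≈ 121.666667 − 121.015625 ≈ 0.6510.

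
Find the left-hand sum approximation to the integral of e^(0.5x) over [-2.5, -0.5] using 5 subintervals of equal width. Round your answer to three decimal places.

0.889

Δx = (-0.5 − (-2.5))/5 = 0.4.
Left endpoints: -2.5, -2.1, -1.7, -1.3, -0.9.
f(-2.5) ≈ 0.287, f(-2.1) ≈ 0.350, f(-1.7) ≈ 0.427, f(-1.3) ≈ 0.522, f(-0.9) ≈ 0.638.
Sum = Δx · [f(-2.5) + f(-2.1) + f(-1.7) + f(-1.3) + f(-0.9)].
Sum ≈ 0.889.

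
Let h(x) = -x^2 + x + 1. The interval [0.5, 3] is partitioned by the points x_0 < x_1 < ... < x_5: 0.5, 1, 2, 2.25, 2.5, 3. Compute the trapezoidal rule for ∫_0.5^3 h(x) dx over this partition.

-2.296875

Subinterval widths: 0.5, 1, 0.25, 0.25, 0.5.
h(0.5) = 1.25, h(1) = 1, h(2) = -1, h(2.25) = -1.8125, h(2.5) = -2.75, h(3) = -5.
On each subinterval the trapezoid contributes (Δx_i/2)·[h(x_{i-1}) + h(x_i)].
Sum = -2.296875.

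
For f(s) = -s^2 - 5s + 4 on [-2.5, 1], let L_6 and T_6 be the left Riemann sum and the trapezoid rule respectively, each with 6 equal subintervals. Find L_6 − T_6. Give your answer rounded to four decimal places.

3.5729

L_6 ≈ 24.957755.
T_6 ≈ 21.384838.
L_6 − T_6 ≈ 3.5729.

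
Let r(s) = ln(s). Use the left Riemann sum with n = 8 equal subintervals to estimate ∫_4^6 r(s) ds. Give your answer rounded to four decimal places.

3.1543

Δs = (6 − 4)/8 = 0.25.
Left endpoints: 4, 4.25, 4.5, 4.75, 5, 5.25, 5.5, 5.75.
r(4) ≈ 1.3863, r(4.25) ≈ 1.4469, r(4.5) ≈ 1.5041, r(4.75) ≈ 1.5581, r(5) ≈ 1.6094, r(5.25) ≈ 1.6582, r(5.5) ≈ 1.7047, r(5.75) ≈ 1.7492.
Sum = Δs · [r(4) + r(4.25) + r(4.5) + ...].
Sum ≈ 3.1543.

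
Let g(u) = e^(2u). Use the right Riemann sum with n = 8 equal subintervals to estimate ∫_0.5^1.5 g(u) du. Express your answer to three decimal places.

9.814

Δu = (1.5 − 0.5)/8 = 0.125.
Right endpoints: 0.625, 0.75, 0.875, 1, 1.125, 1.25, 1.375, 1.5.
g(0.625) ≈ 3.490, g(0.75) ≈ 4.482, g(0.875) ≈ 5.755, g(1) ≈ 7.389, g(1.125) ≈ 9.488, g(1.25) ≈ 12.182, g(1.375) ≈ 15.643, g(1.5) ≈ 20.086.
Sum = Δu · [g(0.625) + g(0.75) + g(0.875) + ...].
Sum ≈ 9.814.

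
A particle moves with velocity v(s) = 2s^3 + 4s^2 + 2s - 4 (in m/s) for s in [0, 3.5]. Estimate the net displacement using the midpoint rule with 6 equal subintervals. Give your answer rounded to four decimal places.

Δs = (3.5 − 0)/6 = 7/12.
Midpoints: 7/24, 0.875, 35/24, 49/24, 2.625, 77/24.
v(7/24) = -20921/6912, v(0.875) = 2.15234375, v(35/24) = 94187/6912, v(49/24) = 233473/6912, v(2.625) = 64.98828125, v(77/24) = 757829/6912.
Sum = Δs · [v(7/24) + v(0.875) + v(35/24) + ...].
Sum ≈ 129.0088.

129.0088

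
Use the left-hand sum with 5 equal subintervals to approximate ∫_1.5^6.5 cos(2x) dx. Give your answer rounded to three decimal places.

-0.859

Δx = (6.5 − 1.5)/5 = 1.
Left endpoints: 1.5, 2.5, 3.5, 4.5, 5.5.
f(1.5) ≈ -0.990, f(2.5) ≈ 0.284, f(3.5) ≈ 0.754, f(4.5) ≈ -0.911, f(5.5) ≈ 0.004.
Sum = Δx · [f(1.5) + f(2.5) + f(3.5) + f(4.5) + f(5.5)].
Sum ≈ -0.859.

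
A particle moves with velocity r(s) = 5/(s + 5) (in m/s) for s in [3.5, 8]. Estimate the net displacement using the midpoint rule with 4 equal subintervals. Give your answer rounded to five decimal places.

2.12234

Δs = (8 − 3.5)/4 = 1.125.
Midpoints: 4.0625, 5.1875, 6.3125, 7.4375.
r(4.0625) = 16/29, r(5.1875) = 80/163, r(6.3125) = 80/181, r(7.4375) = 80/199.
Sum = Δs · [r(4.0625) + r(5.1875) + r(6.3125) + r(7.4375)].
Sum ≈ 2.12234.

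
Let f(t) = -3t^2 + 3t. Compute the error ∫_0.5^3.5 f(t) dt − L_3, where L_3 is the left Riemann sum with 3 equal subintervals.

-12

Exact integral: ∫_0.5^3.5 f(t) dt = -24.75.
L_3 = -12.75.
Error = -24.75 − (-12.75) = -12.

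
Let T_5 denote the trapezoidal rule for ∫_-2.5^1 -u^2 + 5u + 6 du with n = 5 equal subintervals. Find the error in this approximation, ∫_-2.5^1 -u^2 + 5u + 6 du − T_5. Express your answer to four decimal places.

0.2858

Exact integral: ∫_-2.5^1 f(u) du ≈ 2.333333.
T_5 = 2.0475.
Error ≈ 2.333333 − 2.0475 ≈ 0.2858.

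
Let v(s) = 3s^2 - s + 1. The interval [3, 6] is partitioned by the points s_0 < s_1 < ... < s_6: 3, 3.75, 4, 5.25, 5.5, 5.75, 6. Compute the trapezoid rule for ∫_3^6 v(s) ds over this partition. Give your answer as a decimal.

179.71875

Subinterval widths: 0.75, 0.25, 1.25, 0.25, 0.25, 0.25.
v(3) = 25, v(3.75) = 39.4375, v(4) = 45, v(5.25) = 78.4375, v(5.5) = 86.25, v(5.75) = 94.4375, v(6) = 103.
On each subinterval the trapezoid contributes (Δs_i/2)·[v(s_{i-1}) + v(s_i)].
Sum = 179.71875.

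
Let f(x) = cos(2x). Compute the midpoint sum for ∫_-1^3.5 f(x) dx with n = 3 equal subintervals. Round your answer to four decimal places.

1.1777

Δx = (3.5 − (-1))/3 = 1.5.
Midpoints: -0.25, 1.25, 2.75.
f(-0.25) ≈ 0.8776, f(1.25) ≈ -0.8011, f(2.75) ≈ 0.7087.
Sum = Δx · [f(-0.25) + f(1.25) + f(2.75)].
Sum ≈ 1.1777.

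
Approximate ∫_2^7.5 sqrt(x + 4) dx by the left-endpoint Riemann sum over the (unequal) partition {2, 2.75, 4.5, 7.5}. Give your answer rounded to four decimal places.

Subinterval widths: 0.75, 1.75, 3.
Left endpoints: 2, 2.75, 4.5.
f(2) ≈ 2.4495, f(2.75) ≈ 2.5981, f(4.5) ≈ 2.9155.
Sum = Σ Δx_i · f(x_i).
Sum ≈ 15.1302.

15.1302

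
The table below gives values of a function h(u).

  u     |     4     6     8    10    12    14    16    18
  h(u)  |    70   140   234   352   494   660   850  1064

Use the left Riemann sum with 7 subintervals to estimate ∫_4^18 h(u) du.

Δu = 2.
Sum = 2·[70 + 140 + 234 + 352 + 494 + 660 + 850] = 5600.

5600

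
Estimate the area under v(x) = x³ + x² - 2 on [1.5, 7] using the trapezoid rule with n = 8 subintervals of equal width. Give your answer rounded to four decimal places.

Δx = (7 − 1.5)/8 = 0.6875.
v(1.5) = 3.625, v(2.1875) = 54283/4096, v(2.875) = 15375/512, v(3.5625) = 228985/4096, v(4.25) = 92.828125, v(4.9375) = 584703/4096, v(5.625) = 106301/512, v(6.3125) = 1185325/4096, v(7) = 390.
T_8 = (Δx/2)·[v(x_0) + 2v(x_1) + ... + 2v(x_{7}) + v(x_8)].
Sum ≈ 707.1501.

707.1501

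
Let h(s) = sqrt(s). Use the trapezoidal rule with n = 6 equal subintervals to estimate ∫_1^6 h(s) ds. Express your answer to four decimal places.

Δs = (6 − 1)/6 = 5/6.
h(1) ≈ 1.0000, h(11/6) ≈ 1.3540, h(8/3) ≈ 1.6330, h(3.5) ≈ 1.8708, h(13/3) ≈ 2.0817, h(31/6) ≈ 2.2730, h(6) ≈ 2.4495.
T_6 = (Δs/2)·[h(s_0) + 2h(s_1) + ... + 2h(s_{5}) + h(s_6)].
Sum ≈ 9.1144.

9.1144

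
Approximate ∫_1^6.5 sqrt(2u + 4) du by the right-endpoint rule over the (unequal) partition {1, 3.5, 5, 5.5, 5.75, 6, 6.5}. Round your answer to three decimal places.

19.886

Subinterval widths: 2.5, 1.5, 0.5, 0.25, 0.25, 0.5.
Right endpoints: 3.5, 5, 5.5, 5.75, 6, 6.5.
f(3.5) ≈ 3.317, f(5) ≈ 3.742, f(5.5) ≈ 3.873, f(5.75) ≈ 3.937, f(6) ≈ 4.000, f(6.5) ≈ 4.123.
Sum = Σ Δu_i · f(u_i).
Sum ≈ 19.886.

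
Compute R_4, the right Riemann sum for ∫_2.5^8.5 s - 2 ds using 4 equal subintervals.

Δs = (8.5 − 2.5)/4 = 1.5.
Right endpoints: 4, 5.5, 7, 8.5.
f(4) = 2, f(5.5) = 3.5, f(7) = 5, f(8.5) = 6.5.
Sum = Δs · [f(4) + f(5.5) + f(7) + f(8.5)].
Sum = 25.5.

25.5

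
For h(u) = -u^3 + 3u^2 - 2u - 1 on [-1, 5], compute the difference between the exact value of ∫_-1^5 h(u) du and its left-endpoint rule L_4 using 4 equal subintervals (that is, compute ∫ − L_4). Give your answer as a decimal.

Exact integral: ∫_-1^5 h(u) du = -60.
L_4 = -17.25.
Error = -60 − (-17.25) = -42.75.

-42.75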